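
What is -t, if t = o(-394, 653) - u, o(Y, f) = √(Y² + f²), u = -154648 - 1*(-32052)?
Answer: -122596 - √581645 ≈ -1.2336e+5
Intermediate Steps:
u = -122596 (u = -154648 + 32052 = -122596)
t = 122596 + √581645 (t = √((-394)² + 653²) - 1*(-122596) = √(155236 + 426409) + 122596 = √581645 + 122596 = 122596 + √581645 ≈ 1.2336e+5)
-t = -(122596 + √581645) = -122596 - √581645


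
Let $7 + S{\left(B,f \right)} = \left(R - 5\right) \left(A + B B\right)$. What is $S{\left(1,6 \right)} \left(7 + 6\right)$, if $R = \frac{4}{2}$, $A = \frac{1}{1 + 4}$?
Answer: $- \frac{689}{5} \approx -137.8$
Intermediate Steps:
$A = \frac{1}{5} \approx 0.2$
$R = 2$ ($R = 4 \cdot \frac{1}{2} = 2$)
$S{\left(B,f \right)} = - \frac{38}{5} - 3 B^{2}$ ($S{\left(B,f \right)} = -7 + \left(2 - 5\right) \left(\frac{1}{5} + B B\right) = -7 - 3 \left(\frac{1}{5} + B^{2}\right) = -7 - \left(\frac{3}{5} + 3 B^{2}\right) = - \frac{38}{5} - 3 B^{2}$)
$S{\left(1,6 \right)} \left(7 + 6\right) = \left(- \frac{38}{5} - 3 \cdot 1^{2}\right) \left(7 + 6\right) = \left(- \frac{38}{5} - 3\right) 13 = \left(- \frac{53}{5}\right) 13 = - \frac{689}{5}$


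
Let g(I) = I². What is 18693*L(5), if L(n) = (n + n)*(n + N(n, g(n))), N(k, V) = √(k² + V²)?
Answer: 934650 + 934650*√26 ≈ 5.7004e+6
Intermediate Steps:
N(k, V) = √(V² + k²)
L(n) = 2*n*(n + √(n² + n⁴)) (L(n) = (n + n)*(n + √((n²)² + n²)) = (2*n)*(n + √(n⁴ + n²)) = (2*n)*(n + √(n² + n⁴)) = 2*n*(n + √(n² + n⁴)))
18693*L(5) = 18693*(2*5*(5 + √(5²*(1 + 5²)))) = 18693*(2*5*(5 + √(25*(1 + 25)))) = 18693*(2*5*(5 + √(25*26))) = 18693*(2*5*(5 + √650)) = 18693*(2*5*(5 + 5*√26)) = 18693*(50 + 50*√26) = 934650 + 934650*√26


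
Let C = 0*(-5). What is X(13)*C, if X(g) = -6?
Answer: 0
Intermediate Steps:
C = 0
X(13)*C = -6*0 = 0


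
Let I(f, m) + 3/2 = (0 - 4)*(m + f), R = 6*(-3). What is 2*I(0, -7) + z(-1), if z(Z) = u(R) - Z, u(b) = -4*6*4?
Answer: -42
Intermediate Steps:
R = -18
u(b) = -96 (u(b) = -24*4 = -96)
I(f, m) = -3/2 - 4*f - 4*m (I(f, m) = -3/2 + (0 - 4)*(m + f) = -3/2 - 4*(f + m) = -3/2 + (-4*f - 4*m) = -3/2 - 4*f - 4*m)
z(Z) = -96 - Z
2*I(0, -7) + z(-1) = 2*(-3/2 - 4*0 - 4*(-7)) + (-96 - 1*(-1)) = 2*(-3/2 + 0 + 28) + (-96 + 1) = 2*(53/2) - 95 = 53 - 95 = -42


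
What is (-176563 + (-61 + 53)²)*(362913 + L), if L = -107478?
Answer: -45084022065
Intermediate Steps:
(-176563 + (-61 + 53)²)*(362913 + L) = (-176563 + (-61 + 53)²)*(362913 - 107478) = (-176563 + (-8)²)*255435 = (-176563 + 64)*255435 = -176499*255435 = -45084022065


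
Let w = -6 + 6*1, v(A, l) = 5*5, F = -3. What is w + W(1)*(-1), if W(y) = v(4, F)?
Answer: -25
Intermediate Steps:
v(A, l) = 25
W(y) = 25
w = 0 (w = -6 + 6 = 0)
w + W(1)*(-1) = 0 + 25*(-1) = 0 - 25 = -25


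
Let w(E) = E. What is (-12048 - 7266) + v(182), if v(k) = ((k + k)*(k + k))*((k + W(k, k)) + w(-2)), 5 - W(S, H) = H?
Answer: 378174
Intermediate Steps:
W(S, H) = 5 - H
v(k) = 12*k² (v(k) = ((k + k)*(k + k))*((k + (5 - k)) - 2) = ((2*k)*(2*k))*(5 - 2) = (4*k²)*3 = 12*k²)
(-12048 - 7266) + v(182) = (-12048 - 7266) + 12*182² = -19314 + 12*33124 = -19314 + 397488 = 378174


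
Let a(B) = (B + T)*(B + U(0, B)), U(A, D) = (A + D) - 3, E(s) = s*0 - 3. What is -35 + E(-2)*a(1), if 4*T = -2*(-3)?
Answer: -55/2 ≈ -27.500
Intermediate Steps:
E(s) = -3 (E(s) = 0 - 3 = -3)
U(A, D) = -3 + A + D
T = 3/2 (T = (-2*(-3))/4 = (¼)*6 = 3/2 ≈ 1.5000)
a(B) = (-3 + 2*B)*(3/2 + B) (a(B) = (B + 3/2)*(B + (-3 + 0 + B)) = (3/2 + B)*(B + (-3 + B)) = (3/2 + B)*(-3 + 2*B) = (-3 + 2*B)*(3/2 + B))
-35 + E(-2)*a(1) = -35 - 3*(-9/2 + 2*1²) = -35 - 3*(-9/2 + 2*1) = -35 - 3*(-9/2 + 2) = -35 - 3*(-5/2) = -35 + 15/2 = -55/2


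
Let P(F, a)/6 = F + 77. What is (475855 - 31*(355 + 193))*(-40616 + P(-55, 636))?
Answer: -18576771628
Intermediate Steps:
P(F, a) = 462 + 6*F (P(F, a) = 6*(F + 77) = 6*(77 + F) = 462 + 6*F)
(475855 - 31*(355 + 193))*(-40616 + P(-55, 636)) = (475855 - 31*(355 + 193))*(-40616 + (462 + 6*(-55))) = (475855 - 31*548)*(-40616 + (462 - 330)) = (475855 - 16988)*(-40616 + 132) = 458867*(-40484) = -18576771628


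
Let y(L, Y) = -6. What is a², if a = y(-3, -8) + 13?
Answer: 49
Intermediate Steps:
a = 7 (a = -6 + 13 = 7)
a² = 7² = 49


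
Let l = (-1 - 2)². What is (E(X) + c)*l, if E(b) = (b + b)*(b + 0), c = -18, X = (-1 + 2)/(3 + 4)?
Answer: -7920/49 ≈ -161.63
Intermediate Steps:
X = ⅐ (X = 1/7 = 1*(⅐) = ⅐ ≈ 0.14286)
E(b) = 2*b² (E(b) = (2*b)*b = 2*b²)
l = 9 (l = (-3)² = 9)
(E(X) + c)*l = (2*(⅐)² - 18)*9 = (2*(1/49) - 18)*9 = (2/49 - 18)*9 = -880/49*9 = -7920/49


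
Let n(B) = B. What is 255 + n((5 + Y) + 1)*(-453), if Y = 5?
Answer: -4728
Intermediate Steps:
255 + n((5 + Y) + 1)*(-453) = 255 + ((5 + 5) + 1)*(-453) = 255 + (10 + 1)*(-453) = 255 + 11*(-453) = 255 - 4983 = -4728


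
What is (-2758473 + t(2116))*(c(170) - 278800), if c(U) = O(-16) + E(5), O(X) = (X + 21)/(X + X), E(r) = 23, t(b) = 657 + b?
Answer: 6145809675825/8 ≈ 7.6823e+11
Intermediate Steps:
O(X) = (21 + X)/(2*X) (O(X) = (21 + X)/((2*X)) = (21 + X)*(1/(2*X)) = (21 + X)/(2*X))
c(U) = 731/32 (c(U) = (½)*(21 - 16)/(-16) + 23 = (½)*(-1/16)*5 + 23 = -5/32 + 23 = 731/32)
(-2758473 + t(2116))*(c(170) - 278800) = (-2758473 + (657 + 2116))*(731/32 - 278800) = (-2758473 + 2773)*(-8920869/32) = -2755700*(-8920869/32) = 6145809675825/8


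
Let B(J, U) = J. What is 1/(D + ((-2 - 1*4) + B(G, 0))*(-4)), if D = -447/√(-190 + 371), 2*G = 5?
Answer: -2534/164333 - 447*√181/164333 ≈ -0.052015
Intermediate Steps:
G = 5/2 (G = (½)*5 = 5/2 ≈ 2.5000)
D = -447*√181/181 ≈ -33.225
1/(D + ((-2 - 1*4) + B(G, 0))*(-4)) = 1/(-447*√181/181 + ((-2 - 1*4) + 5/2)*(-4)) = 1/(-447*√181/181 + ((-2 - 4) + 5/2)*(-4)) = 1/(-447*√181/181 + (-6 + 5/2)*(-4)) = 1/(-447*√181/181 - 7/2*(-4)) = 1/(-447*√181/181 + 14) = 1/(14 - 447*√181/181)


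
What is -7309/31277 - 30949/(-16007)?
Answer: 850996710/500650939 ≈ 1.6998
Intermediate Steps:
-7309/31277 - 30949/(-16007) = -7309*1/31277 - 30949*(-1/16007) = -7309/31277 + 30949/16007 = 850996710/500650939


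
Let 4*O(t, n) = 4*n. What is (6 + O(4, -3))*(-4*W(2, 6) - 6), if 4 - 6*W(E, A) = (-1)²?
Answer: -24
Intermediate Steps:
O(t, n) = n (O(t, n) = (4*n)/4 = n)
W(E, A) = ½ (W(E, A) = ⅔ - ⅙*(-1)² = ⅔ - ⅙*1 = ⅔ - ⅙ = ½)
(6 + O(4, -3))*(-4*W(2, 6) - 6) = (6 - 3)*(-4*½ - 6) = 3*(-2 - 6) = 3*(-8) = -24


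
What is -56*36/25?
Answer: -2016/25 ≈ -80.640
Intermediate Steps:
-56*36/25 = -2016*1/25 = -2016/25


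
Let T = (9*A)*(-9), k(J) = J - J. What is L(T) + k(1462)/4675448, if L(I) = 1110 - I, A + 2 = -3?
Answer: 705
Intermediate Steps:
A = -5 (A = -2 - 3 = -5)
k(J) = 0
T = 405 (T = (9*(-5))*(-9) = -45*(-9) = 405)
L(T) + k(1462)/4675448 = (1110 - 1*405) + 0/4675448 = (1110 - 405) + 0*(1/4675448) = 705 + 0 = 705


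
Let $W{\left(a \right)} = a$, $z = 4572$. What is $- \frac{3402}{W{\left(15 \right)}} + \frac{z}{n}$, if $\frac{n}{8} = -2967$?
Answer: $- \frac{2244957}{9890} \approx -226.99$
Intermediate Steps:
$n = -23736$ ($n = 8 \left(-2967\right) = -23736$)
$- \frac{3402}{W{\left(15 \right)}} + \frac{z}{n} = - \frac{3402}{15} + \frac{4572}{-23736} = \left(-3402\right) \frac{1}{15} + 4572 \left(- \frac{1}{23736}\right) = - \frac{1134}{5} - \frac{381}{1978} = - \frac{2244957}{9890}$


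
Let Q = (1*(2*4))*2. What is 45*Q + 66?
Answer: 786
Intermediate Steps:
Q = 16 (Q = (1*8)*2 = 8*2 = 16)
45*Q + 66 = 45*16 + 66 = 720 + 66 = 786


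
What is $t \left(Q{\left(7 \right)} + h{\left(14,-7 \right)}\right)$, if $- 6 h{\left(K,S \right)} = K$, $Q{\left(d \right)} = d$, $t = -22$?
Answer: $- \frac{308}{3} \approx -102.67$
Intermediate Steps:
$h{\left(K,S \right)} = - \frac{K}{6}$
$t \left(Q{\left(7 \right)} + h{\left(14,-7 \right)}\right) = - 22 \left(7 - \frac{7}{3}\right) = \left(-22\right) \frac{14}{3} = - \frac{308}{3}$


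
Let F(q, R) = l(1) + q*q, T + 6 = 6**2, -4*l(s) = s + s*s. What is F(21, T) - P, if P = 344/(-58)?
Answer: 25893/58 ≈ 446.43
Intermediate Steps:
l(s) = -s/4 - s**2/4 (l(s) = -(s + s*s)/4 = -(s + s**2)/4 = -s/4 - s**2/4)
P = -172/29 (P = 344*(-1/58) = -172/29 ≈ -5.9310)
T = 30 (T = -6 + 6**2 = -6 + 36 = 30)
F(q, R) = -1/2 + q**2 (F(q, R) = -1/4*1*(1 + 1) + q*q = -1/4*1*2 + q**2 = -1/2 + q**2)
F(21, T) - P = (-1/2 + 21**2) - 1*(-172/29) = (-1/2 + 441) + 172/29 = 881/2 + 172/29 = 25893/58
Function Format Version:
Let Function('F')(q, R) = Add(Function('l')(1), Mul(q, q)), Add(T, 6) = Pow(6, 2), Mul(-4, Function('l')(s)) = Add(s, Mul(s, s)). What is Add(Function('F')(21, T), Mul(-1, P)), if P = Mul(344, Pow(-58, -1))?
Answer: Rational(25893, 58) ≈ 446.43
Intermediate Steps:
Function('l')(s) = Add(Mul(Rational(-1, 4), s), Mul(Rational(-1, 4), Pow(s, 2))) (Function('l')(s) = Mul(Rational(-1, 4), Add(s, Mul(s, s))) = Mul(Rational(-1, 4), Add(s, Pow(s, 2))) = Add(Mul(Rational(-1, 4), s), Mul(Rational(-1, 4), Pow(s, 2))))
P = Rational(-172, 29) (P = Mul(344, Rational(-1, 58)) = Rational(-172, 29) ≈ -5.9310)
T = 30 (T = Add(-6, Pow(6, 2)) = Add(-6, 36) = 30)
Function('F')(q, R) = Add(Rational(-1, 2), Pow(q, 2)) (Function('F')(q, R) = Add(Mul(Rational(-1, 4), 1, Add(1, 1)), Mul(q, q)) = Add(Mul(Rational(-1, 4), 1, 2), Pow(q, 2)) = Add(Rational(-1, 2), Pow(q, 2)))
Add(Function('F')(21, T), Mul(-1, P)) = Add(Add(Rational(-1, 2), Pow(21, 2)), Mul(-1, Rational(-172, 29))) = Add(Add(Rational(-1, 2), 441), Rational(172, 29)) = Add(Rational(881, 2), Rational(172, 29)) = Rational(25893, 58)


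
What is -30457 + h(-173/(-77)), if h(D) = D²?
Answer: -180549624/5929 ≈ -30452.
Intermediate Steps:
-30457 + h(-173/(-77)) = -30457 + (-173/(-77))² = -30457 + (-173*(-1/77))² = -30457 + (173/77)² = -30457 + 29929/5929 = -180549624/5929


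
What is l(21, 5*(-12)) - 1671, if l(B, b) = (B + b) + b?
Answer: -1770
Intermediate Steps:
l(B, b) = B + 2*b
l(21, 5*(-12)) - 1671 = (21 + 2*(5*(-12))) - 1671 = (21 + 2*(-60)) - 1671 = (21 - 120) - 1671 = -99 - 1671 = -1770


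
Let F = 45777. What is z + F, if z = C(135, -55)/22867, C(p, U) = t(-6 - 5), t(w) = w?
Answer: 1046782648/22867 ≈ 45777.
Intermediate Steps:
C(p, U) = -11 (C(p, U) = -6 - 5 = -11)
z = -11/22867 ≈ -0.00048104
z + F = -11/22867 + 45777 = 1046782648/22867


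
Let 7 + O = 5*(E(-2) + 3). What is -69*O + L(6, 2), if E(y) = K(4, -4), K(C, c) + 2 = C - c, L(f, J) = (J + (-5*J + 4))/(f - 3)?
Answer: -7870/3 ≈ -2623.3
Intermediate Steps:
L(f, J) = (4 - 4*J)/(-3 + f) (L(f, J) = (J + (4 - 5*J))/(-3 + f) = (4 - 4*J)/(-3 + f))
K(C, c) = -2 + C - c (K(C, c) = -2 + (C - c) = -2 + C - c)
E(y) = 6 (E(y) = -2 + 4 - 1*(-4) = -2 + 4 + 4 = 6)
O = 38 (O = -7 + 5*(6 + 3) = -7 + 5*9 = -7 + 45 = 38)
-69*O + L(6, 2) = -69*38 + 4*(1 - 1*2)/(-3 + 6) = -2622 + 4*(1 - 2)/3 = -2622 + 4*(⅓)*(-1) = -2622 - 4/3 = -7870/3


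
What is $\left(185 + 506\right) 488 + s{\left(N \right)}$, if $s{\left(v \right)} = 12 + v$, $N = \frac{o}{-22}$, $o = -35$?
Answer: $\frac{7418875}{22} \approx 3.3722 \cdot 10^{5}$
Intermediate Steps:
$N = \frac{35}{22}$ ($N = - \frac{35}{-22} = \left(-35\right) \left(- \frac{1}{22}\right) = \frac{35}{22} \approx 1.5909$)
$\left(185 + 506\right) 488 + s{\left(N \right)} = \left(185 + 506\right) 488 + \left(12 + \frac{35}{22}\right) = 691 \cdot 488 + \frac{299}{22} = 337208 + \frac{299}{22} = \frac{7418875}{22}$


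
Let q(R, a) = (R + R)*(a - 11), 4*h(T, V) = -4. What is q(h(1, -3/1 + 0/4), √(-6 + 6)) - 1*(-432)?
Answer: 454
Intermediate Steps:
h(T, V) = -1 (h(T, V) = (¼)*(-4) = -1)
q(R, a) = 2*R*(-11 + a) (q(R, a) = (2*R)*(-11 + a) = 2*R*(-11 + a))
q(h(1, -3/1 + 0/4), √(-6 + 6)) - 1*(-432) = 2*(-1)*(-11 + √(-6 + 6)) - 1*(-432) = 2*(-1)*(-11 + √0) + 432 = 2*(-1)*(-11 + 0) + 432 = 2*(-1)*(-11) + 432 = 22 + 432 = 454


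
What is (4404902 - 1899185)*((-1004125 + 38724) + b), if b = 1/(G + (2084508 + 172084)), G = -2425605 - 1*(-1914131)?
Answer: -469053145191662921/193902 ≈ -2.4190e+12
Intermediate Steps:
G = -511474 (G = -2425605 + 1914131 = -511474)
b = 1/1745118 (b = 1/(-511474 + (2084508 + 172084)) = 1/(-511474 + 2256592) = 1/1745118 ≈ 5.7303e-7)
(4404902 - 1899185)*((-1004125 + 38724) + b) = (4404902 - 1899185)*((-1004125 + 38724) + 1/1745118) = 2505717*(-965401 + 1/1745118) = 2505717*(-1684738662317/1745118) = -469053145191662921/193902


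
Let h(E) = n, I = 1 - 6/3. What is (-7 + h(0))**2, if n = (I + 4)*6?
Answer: 121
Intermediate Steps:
I = -1 (I = 1 - 6/3 = 1 - 1*2 = 1 - 2 = -1)
n = 18 (n = (-1 + 4)*6 = 3*6 = 18)
h(E) = 18
(-7 + h(0))**2 = (-7 + 18)**2 = 11**2 = 121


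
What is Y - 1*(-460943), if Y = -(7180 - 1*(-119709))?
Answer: 334054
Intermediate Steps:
Y = -126889 (Y = -(7180 + 119709) = -1*126889 = -126889)
Y - 1*(-460943) = -126889 - 1*(-460943) = -126889 + 460943 = 334054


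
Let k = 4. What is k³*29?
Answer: 1856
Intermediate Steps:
k³*29 = 4³*29 = 64*29 = 1856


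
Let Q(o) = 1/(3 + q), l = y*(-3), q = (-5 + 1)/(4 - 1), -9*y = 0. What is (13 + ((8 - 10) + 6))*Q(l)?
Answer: 51/5 ≈ 10.200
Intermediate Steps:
y = 0 (y = -⅑*0 = 0)
q = -4/3 ≈ -1.3333
l = 0 (l = 0*(-3) = 0)
Q(o) = ⅗ (Q(o) = 1/(3 - 4/3) = 1/(5/3) = ⅗)
(13 + ((8 - 10) + 6))*Q(l) = (13 + ((8 - 10) + 6))*(⅗) = (13 + (-2 + 6))*(⅗) = (13 + 4)*(⅗) = 17*(⅗) = 51/5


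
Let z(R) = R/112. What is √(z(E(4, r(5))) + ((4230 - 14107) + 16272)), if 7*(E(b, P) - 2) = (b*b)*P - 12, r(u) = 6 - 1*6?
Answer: √5013682/28 ≈ 79.969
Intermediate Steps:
r(u) = 0 (r(u) = 6 - 6 = 0)
E(b, P) = 2/7 + P*b²/7 (E(b, P) = 2 + ((b*b)*P - 12)/7 = 2 + (b²*P - 12)/7 = 2 + (P*b² - 12)/7 = 2 + (-12 + P*b²)/7 = 2 + (-12/7 + P*b²/7) = 2/7 + P*b²/7)
z(R) = R/112 (z(R) = R*(1/112) = R/112)
√(z(E(4, r(5))) + ((4230 - 14107) + 16272)) = √((2/7 + (⅐)*0*4²)/112 + ((4230 - 14107) + 16272)) = √((2/7 + (⅐)*0*16)/112 + (-9877 + 16272)) = √((2/7 + 0)/112 + 6395) = √((1/112)*(2/7) + 6395) = √(1/392 + 6395) = √(2506841/392) = √5013682/28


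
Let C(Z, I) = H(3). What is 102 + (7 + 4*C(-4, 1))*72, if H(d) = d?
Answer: 1470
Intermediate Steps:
C(Z, I) = 3
102 + (7 + 4*C(-4, 1))*72 = 102 + (7 + 4*3)*72 = 102 + (7 + 12)*72 = 102 + 19*72 = 102 + 1368 = 1470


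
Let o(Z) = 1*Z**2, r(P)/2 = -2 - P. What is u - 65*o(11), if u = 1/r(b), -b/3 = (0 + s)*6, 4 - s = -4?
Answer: -2233659/284 ≈ -7865.0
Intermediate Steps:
s = 8 (s = 4 - 1*(-4) = 4 + 4 = 8)
b = -144 (b = -3*(0 + 8)*6 = -24*6 = -3*48 = -144)
r(P) = -4 - 2*P (r(P) = 2*(-2 - P) = -4 - 2*P)
o(Z) = Z**2
u = 1/284 (u = 1/(-4 - 2*(-144)) = 1/(-4 + 288) = 1/284 ≈ 0.0035211)
u - 65*o(11) = 1/284 - 65*11**2 = 1/284 - 65*121 = 1/284 - 7865 = -2233659/284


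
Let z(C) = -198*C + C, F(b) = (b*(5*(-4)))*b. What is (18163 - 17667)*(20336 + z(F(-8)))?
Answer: 135158016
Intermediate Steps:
F(b) = -20*b² (F(b) = (b*(-20))*b = (-20*b)*b = -20*b²)
z(C) = -197*C
(18163 - 17667)*(20336 + z(F(-8))) = (18163 - 17667)*(20336 - (-3940)*(-8)²) = 496*(20336 - (-3940)*64) = 496*(20336 - 197*(-1280)) = 496*(20336 + 252160) = 496*272496 = 135158016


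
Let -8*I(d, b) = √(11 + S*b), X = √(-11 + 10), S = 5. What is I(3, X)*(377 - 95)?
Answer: -141*√(11 + 5*I)/4 ≈ -119.75 - 25.94*I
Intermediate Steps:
X = I (X = √(-1) = I ≈ 1.0*I)
I(d, b) = -√(11 + 5*b)/8
I(3, X)*(377 - 95) = (-√(11 + 5*I)/8)*(377 - 95) = -√(11 + 5*I)/8*282 = -141*√(11 + 5*I)/4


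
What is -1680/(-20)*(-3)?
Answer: -252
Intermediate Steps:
-1680/(-20)*(-3) = -1680*(-1)/20*(-3) = -40*(-21/10)*(-3) = 84*(-3) = -252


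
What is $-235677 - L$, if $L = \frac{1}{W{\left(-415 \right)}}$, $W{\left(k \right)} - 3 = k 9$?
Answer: $- \frac{879546563}{3732} \approx -2.3568 \cdot 10^{5}$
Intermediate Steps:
$W{\left(k \right)} = 3 + 9 k$ ($W{\left(k \right)} = 3 + k 9 = 3 + 9 k$)
$L = - \frac{1}{3732}$ ($L = \frac{1}{3 + 9 \left(-415\right)} = \frac{1}{3 - 3735} = \frac{1}{-3732} = - \frac{1}{3732} \approx -0.00026795$)
$-235677 - L = -235677 - - \frac{1}{3732} = -235677 + \frac{1}{3732} = - \frac{879546563}{3732}$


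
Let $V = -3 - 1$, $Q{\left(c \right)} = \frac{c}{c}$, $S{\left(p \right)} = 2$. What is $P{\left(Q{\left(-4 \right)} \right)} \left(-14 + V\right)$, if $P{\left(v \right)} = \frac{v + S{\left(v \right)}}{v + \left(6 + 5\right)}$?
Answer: $- \frac{9}{2} \approx -4.5$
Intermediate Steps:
$Q{\left(c \right)} = 1$
$V = -4$ ($V = -3 - 1 = -4$)
$P{\left(v \right)} = \frac{2 + v}{11 + v}$ ($P{\left(v \right)} = \frac{v + 2}{v + \left(6 + 5\right)} = \frac{2 + v}{v + 11} = \frac{2 + v}{11 + v}$)
$P{\left(Q{\left(-4 \right)} \right)} \left(-14 + V\right) = \frac{2 + 1}{11 + 1} \left(-14 - 4\right) = \frac{1}{12} \cdot 3 \left(-18\right) = \frac{1}{4} \left(-18\right) = - \frac{9}{2}$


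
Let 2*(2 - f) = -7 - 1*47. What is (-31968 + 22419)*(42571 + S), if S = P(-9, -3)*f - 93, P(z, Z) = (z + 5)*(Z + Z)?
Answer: -412268526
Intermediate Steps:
f = 29 (f = 2 - (-7 - 1*47)/2 = 2 - (-7 - 47)/2 = 2 - ½*(-54) = 2 + 27 = 29)
P(z, Z) = 2*Z*(5 + z) (P(z, Z) = (5 + z)*(2*Z) = 2*Z*(5 + z))
S = 603 (S = (2*(-3)*(5 - 9))*29 - 93 = (2*(-3)*(-4))*29 - 93 = 24*29 - 93 = 696 - 93 = 603)
(-31968 + 22419)*(42571 + S) = (-31968 + 22419)*(42571 + 603) = -9549*43174 = -412268526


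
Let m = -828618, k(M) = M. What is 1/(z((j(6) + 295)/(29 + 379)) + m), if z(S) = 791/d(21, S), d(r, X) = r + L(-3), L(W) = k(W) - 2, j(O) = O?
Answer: -16/13257097 ≈ -1.2069e-6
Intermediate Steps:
L(W) = -2 + W (L(W) = W - 2 = -2 + W)
d(r, X) = -5 + r (d(r, X) = r + (-2 - 3) = r - 5 = -5 + r)
z(S) = 791/16 (z(S) = 791/(-5 + 21) = 791/16)
1/(z((j(6) + 295)/(29 + 379)) + m) = 1/(791/16 - 828618) = 1/(-13257097/16) = -16/13257097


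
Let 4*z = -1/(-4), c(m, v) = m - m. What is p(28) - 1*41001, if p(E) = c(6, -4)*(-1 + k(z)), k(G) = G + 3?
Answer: -41001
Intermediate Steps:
c(m, v) = 0
z = 1/16 (z = (-1/(-4))/4 = (-1*(-¼))/4 = (¼)*(¼) = 1/16 ≈ 0.062500)
k(G) = 3 + G
p(E) = 0 (p(E) = 0*(-1 + (3 + 1/16)) = 0*(-1 + 49/16) = 0*(33/16) = 0)
p(28) - 1*41001 = 0 - 1*41001 = 0 - 41001 = -41001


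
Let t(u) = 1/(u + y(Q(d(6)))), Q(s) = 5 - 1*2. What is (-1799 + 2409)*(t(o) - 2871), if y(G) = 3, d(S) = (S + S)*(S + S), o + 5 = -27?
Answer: -50788600/29 ≈ -1.7513e+6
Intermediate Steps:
o = -32 (o = -5 - 27 = -32)
d(S) = 4*S² (d(S) = (2*S)*(2*S) = 4*S²)
Q(s) = 3 (Q(s) = 5 - 2 = 3)
t(u) = 1/(3 + u) (t(u) = 1/(u + 3) = 1/(3 + u))
(-1799 + 2409)*(t(o) - 2871) = (-1799 + 2409)*(1/(3 - 32) - 2871) = 610*(1/(-29) - 2871) = 610*(-1/29 - 2871) = 610*(-83260/29) = -50788600/29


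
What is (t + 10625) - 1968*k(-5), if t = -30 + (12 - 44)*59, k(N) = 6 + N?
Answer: 6739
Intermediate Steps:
t = -1918 (t = -30 - 32*59 = -30 - 1888 = -1918)
(t + 10625) - 1968*k(-5) = (-1918 + 10625) - 1968*(6 - 5) = 8707 - 1968*1 = 8707 - 1968 = 6739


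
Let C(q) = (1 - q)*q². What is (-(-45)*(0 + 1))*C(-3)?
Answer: 1620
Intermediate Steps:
C(q) = q²*(1 - q)
(-(-45)*(0 + 1))*C(-3) = (-(-45)*(0 + 1))*((-3)²*(1 - 1*(-3))) = (-(-45))*(9*(1 + 3)) = (-15*(-3))*(9*4) = 45*36 = 1620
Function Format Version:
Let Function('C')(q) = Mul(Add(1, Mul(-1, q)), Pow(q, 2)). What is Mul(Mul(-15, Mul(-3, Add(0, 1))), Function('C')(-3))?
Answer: 1620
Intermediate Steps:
Function('C')(q) = Mul(Pow(q, 2), Add(1, Mul(-1, q)))
Mul(Mul(-15, Mul(-3, Add(0, 1))), Function('C')(-3)) = Mul(Mul(-15, Mul(-3, Add(0, 1))), Mul(Pow(-3, 2), Add(1, Mul(-1, -3)))) = Mul(Mul(-15, Mul(-3, 1)), Mul(9, Add(1, 3))) = Mul(Mul(-15, -3), Mul(9, 4)) = Mul(45, 36) = 1620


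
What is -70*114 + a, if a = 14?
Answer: -7966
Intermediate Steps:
-70*114 + a = -70*114 + 14 = -7980 + 14 = -7966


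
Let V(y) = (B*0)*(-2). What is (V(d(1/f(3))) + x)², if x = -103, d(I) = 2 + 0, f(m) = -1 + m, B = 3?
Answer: 10609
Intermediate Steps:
d(I) = 2
V(y) = 0 (V(y) = (3*0)*(-2) = 0*(-2) = 0)
(V(d(1/f(3))) + x)² = (0 - 103)² = (-103)² = 10609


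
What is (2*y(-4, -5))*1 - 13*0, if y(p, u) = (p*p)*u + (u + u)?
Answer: -180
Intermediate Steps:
y(p, u) = 2*u + u*p² (y(p, u) = p²*u + 2*u = u*p² + 2*u = 2*u + u*p²)
(2*y(-4, -5))*1 - 13*0 = (2*(-5*(2 + (-4)²)))*1 - 13*0 = (2*(-5*(2 + 16)))*1 + 0 = (2*(-5*18))*1 + 0 = (2*(-90))*1 + 0 = -180*1 + 0 = -180 + 0 = -180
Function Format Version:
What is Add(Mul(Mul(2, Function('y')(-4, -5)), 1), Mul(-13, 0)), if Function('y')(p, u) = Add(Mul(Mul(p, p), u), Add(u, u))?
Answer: -180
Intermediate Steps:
Function('y')(p, u) = Add(Mul(2, u), Mul(u, Pow(p, 2))) (Function('y')(p, u) = Add(Mul(Pow(p, 2), u), Mul(2, u)) = Add(Mul(u, Pow(p, 2)), Mul(2, u)) = Add(Mul(2, u), Mul(u, Pow(p, 2))))
Add(Mul(Mul(2, Function('y')(-4, -5)), 1), Mul(-13, 0)) = Add(Mul(Mul(2, Mul(-5, Add(2, Pow(-4, 2)))), 1), Mul(-13, 0)) = Add(Mul(Mul(2, Mul(-5, Add(2, 16))), 1), 0) = Add(Mul(Mul(2, Mul(-5, 18)), 1), 0) = Add(Mul(Mul(2, -90), 1), 0) = Add(Mul(-180, 1), 0) = Add(-180, 0) = -180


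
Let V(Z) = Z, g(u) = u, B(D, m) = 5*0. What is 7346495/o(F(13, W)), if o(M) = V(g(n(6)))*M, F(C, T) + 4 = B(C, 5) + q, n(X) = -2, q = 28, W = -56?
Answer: -7346495/48 ≈ -1.5305e+5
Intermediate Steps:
B(D, m) = 0
F(C, T) = 24 (F(C, T) = -4 + (0 + 28) = -4 + 28 = 24)
o(M) = -2*M
7346495/o(F(13, W)) = 7346495/((-2*24)) = 7346495/(-48) = 7346495*(-1/48) = -7346495/48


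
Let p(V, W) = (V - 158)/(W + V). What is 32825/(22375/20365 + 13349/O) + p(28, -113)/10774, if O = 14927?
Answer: 182762705453302351/11096517718358 ≈ 16470.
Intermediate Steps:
p(V, W) = (-158 + V)/(V + W)
32825/(22375/20365 + 13349/O) + p(28, -113)/10774 = 32825/(22375/20365 + 13349/14927) + ((-158 + 28)/(28 - 113))/10774 = 32825/(22375*(1/20365) + 13349*(1/14927)) + (-130/(-85))*(1/10774) = 32825/(4475/4073 + 13349/14927) - 1/85*(-130)*(1/10774) = 32825/(121168802/60797671) + (26/17)*(1/10774) = 32825*(60797671/121168802) + 13/91579 = 1995683550575/121168802 + 13/91579 = 182762705453302351/11096517718358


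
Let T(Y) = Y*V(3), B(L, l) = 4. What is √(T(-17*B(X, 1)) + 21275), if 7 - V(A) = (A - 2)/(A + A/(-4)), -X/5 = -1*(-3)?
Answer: √187463/3 ≈ 144.32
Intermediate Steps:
X = -15 (X = -(-5)*(-3) = -5*3 = -15)
V(A) = 7 - 4*(-2 + A)/(3*A) (V(A) = 7 - (A - 2)/(A + A/(-4)) = 7 - (-2 + A)/(A + A*(-¼)) = 7 - (-2 + A)/(A - A/4) = 7 - (-2 + A)/(3*A/4) = 7 - (-2 + A)*4/(3*A) = 7 - 4*(-2 + A)/(3*A))
T(Y) = 59*Y/9 (T(Y) = Y*((⅓)*(8 + 17*3)/3) = Y*((⅓)*(⅓)*(8 + 51)) = Y*((⅓)*(⅓)*59) = Y*(59/9) = 59*Y/9)
√(T(-17*B(X, 1)) + 21275) = √(59*(-17*4)/9 + 21275) = √((59/9)*(-68) + 21275) = √(-4012/9 + 21275) = √(187463/9) = √187463/3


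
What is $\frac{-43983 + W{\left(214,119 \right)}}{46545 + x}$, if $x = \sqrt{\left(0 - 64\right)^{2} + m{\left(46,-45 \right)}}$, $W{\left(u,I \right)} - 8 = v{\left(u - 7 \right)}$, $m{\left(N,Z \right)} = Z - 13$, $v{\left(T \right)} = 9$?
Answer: $- \frac{682132490}{722144329} + \frac{43966 \sqrt{4038}}{2166432987} \approx -0.9433$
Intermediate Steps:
$m{\left(N,Z \right)} = -13 + Z$
$W{\left(u,I \right)} = 17$ ($W{\left(u,I \right)} = 8 + 9 = 17$)
$x = \sqrt{4038}$ ($x = \sqrt{\left(0 - 64\right)^{2} - 58} = \sqrt{\left(-64\right)^{2} - 58} = \sqrt{4096 - 58} = \sqrt{4038} \approx 63.545$)
$\frac{-43983 + W{\left(214,119 \right)}}{46545 + x} = \frac{-43983 + 17}{46545 + \sqrt{4038}} = - \frac{43966}{46545 + \sqrt{4038}}$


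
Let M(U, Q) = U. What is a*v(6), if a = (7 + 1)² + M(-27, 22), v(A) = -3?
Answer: -111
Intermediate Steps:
a = 37 (a = (7 + 1)² - 27 = 8² - 27 = 64 - 27 = 37)
a*v(6) = 37*(-3) = -111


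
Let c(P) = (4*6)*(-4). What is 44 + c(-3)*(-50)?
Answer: 4844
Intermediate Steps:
c(P) = -96 (c(P) = 24*(-4) = -96)
44 + c(-3)*(-50) = 44 - 96*(-50) = 44 + 4800 = 4844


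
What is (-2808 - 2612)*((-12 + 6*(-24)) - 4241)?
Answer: 23831740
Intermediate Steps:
(-2808 - 2612)*((-12 + 6*(-24)) - 4241) = -5420*((-12 - 144) - 4241) = -5420*(-156 - 4241) = -5420*(-4397) = 23831740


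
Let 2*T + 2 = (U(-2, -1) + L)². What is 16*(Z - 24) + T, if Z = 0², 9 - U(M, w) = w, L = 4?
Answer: -287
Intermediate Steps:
U(M, w) = 9 - w
Z = 0
T = 97 (T = -1 + ((9 - 1*(-1)) + 4)²/2 = -1 + ((9 + 1) + 4)²/2 = -1 + (10 + 4)²/2 = -1 + (½)*14² = -1 + (½)*196 = -1 + 98 = 97)
16*(Z - 24) + T = 16*(0 - 24) + 97 = 16*(-24) + 97 = -384 + 97 = -287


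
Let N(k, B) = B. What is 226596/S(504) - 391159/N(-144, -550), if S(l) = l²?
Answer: 4145219681/5821200 ≈ 712.09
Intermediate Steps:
226596/S(504) - 391159/N(-144, -550) = 226596/(504²) - 391159/(-550) = 226596/254016 - 391159*(-1/550) = 226596*(1/254016) + 391159/550 = 18883/21168 + 391159/550 = 4145219681/5821200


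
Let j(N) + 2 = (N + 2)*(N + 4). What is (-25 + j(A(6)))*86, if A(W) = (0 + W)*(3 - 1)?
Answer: 16942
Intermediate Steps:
A(W) = 2*W (A(W) = W*2 = 2*W)
j(N) = -2 + (2 + N)*(4 + N) (j(N) = -2 + (N + 2)*(N + 4) = -2 + (2 + N)*(4 + N))
(-25 + j(A(6)))*86 = (-25 + (6 + (2*6)**2 + 6*(2*6)))*86 = (-25 + (6 + 12**2 + 6*12))*86 = (-25 + (6 + 144 + 72))*86 = (-25 + 222)*86 = 197*86 = 16942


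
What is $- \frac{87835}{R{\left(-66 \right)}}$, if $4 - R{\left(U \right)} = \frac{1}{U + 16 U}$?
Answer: $- \frac{98550870}{4489} \approx -21954.0$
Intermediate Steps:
$R{\left(U \right)} = 4 - \frac{1}{17 U}$ ($R{\left(U \right)} = 4 - \frac{1}{U + 16 U} = 4 - \frac{1}{17 U}$)
$- \frac{87835}{R{\left(-66 \right)}} = - \frac{87835}{4 - \frac{1}{17 \left(-66\right)}} = - \frac{87835}{4 - - \frac{1}{1122}} = - \frac{87835}{4 + \frac{1}{1122}} = - \frac{87835}{\frac{4489}{1122}} = \left(-87835\right) \frac{1122}{4489} = - \frac{98550870}{4489}$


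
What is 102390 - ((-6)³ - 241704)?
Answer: 344310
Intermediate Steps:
102390 - ((-6)³ - 241704) = 102390 - (-216 - 241704) = 102390 - 1*(-241920) = 102390 + 241920 = 344310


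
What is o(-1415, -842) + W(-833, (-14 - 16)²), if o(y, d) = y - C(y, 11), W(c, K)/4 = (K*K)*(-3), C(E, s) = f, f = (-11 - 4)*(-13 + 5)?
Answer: -9721535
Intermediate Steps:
f = 120 (f = -15*(-8) = 120)
C(E, s) = 120
W(c, K) = -12*K² (W(c, K) = 4*((K*K)*(-3)) = 4*(K²*(-3)) = 4*(-3*K²) = -12*K²)
o(y, d) = -120 + y (o(y, d) = y - 1*120 = y - 120 = -120 + y)
o(-1415, -842) + W(-833, (-14 - 16)²) = (-120 - 1415) - 12*(-14 - 16)⁴ = -1535 - 12*((-30)²)² = -1535 - 12*900² = -1535 - 12*810000 = -1535 - 9720000 = -9721535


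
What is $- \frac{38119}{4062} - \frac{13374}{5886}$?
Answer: $- \frac{1720331}{147586} \approx -11.656$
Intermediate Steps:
$- \frac{38119}{4062} - \frac{13374}{5886} = \left(-38119\right) \frac{1}{4062} - \frac{743}{327} = - \frac{38119}{4062} - \frac{743}{327} = - \frac{1720331}{147586}$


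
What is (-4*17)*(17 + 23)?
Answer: -2720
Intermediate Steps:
(-4*17)*(17 + 23) = -68*40 = -2720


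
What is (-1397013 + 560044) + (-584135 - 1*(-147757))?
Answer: -1273347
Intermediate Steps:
(-1397013 + 560044) + (-584135 - 1*(-147757)) = -836969 + (-584135 + 147757) = -836969 - 436378 = -1273347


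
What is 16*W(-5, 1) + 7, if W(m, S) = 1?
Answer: 23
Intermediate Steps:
16*W(-5, 1) + 7 = 16*1 + 7 = 16 + 7 = 23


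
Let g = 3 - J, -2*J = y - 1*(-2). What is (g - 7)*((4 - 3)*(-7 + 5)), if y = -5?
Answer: 11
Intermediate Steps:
J = 3/2 (J = -(-5 - 1*(-2))/2 = -(-5 + 2)/2 = -1/2*(-3) = 3/2 ≈ 1.5000)
g = 3/2 (g = 3 - 1*3/2 = 3 - 3/2 = 3/2 ≈ 1.5000)
(g - 7)*((4 - 3)*(-7 + 5)) = (3/2 - 7)*((4 - 3)*(-7 + 5)) = -11*(-2)/2 = -11/2*(-2) = 11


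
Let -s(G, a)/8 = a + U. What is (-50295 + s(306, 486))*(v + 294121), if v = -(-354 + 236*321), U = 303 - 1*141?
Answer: -12134311401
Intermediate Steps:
U = 162 (U = 303 - 141 = 162)
s(G, a) = -1296 - 8*a (s(G, a) = -8*(a + 162) = -8*(162 + a) = -1296 - 8*a)
v = -75402 (v = -(-354 + 75756) = -1*75402 = -75402)
(-50295 + s(306, 486))*(v + 294121) = (-50295 + (-1296 - 8*486))*(-75402 + 294121) = (-50295 + (-1296 - 3888))*218719 = (-50295 - 5184)*218719 = -55479*218719 = -12134311401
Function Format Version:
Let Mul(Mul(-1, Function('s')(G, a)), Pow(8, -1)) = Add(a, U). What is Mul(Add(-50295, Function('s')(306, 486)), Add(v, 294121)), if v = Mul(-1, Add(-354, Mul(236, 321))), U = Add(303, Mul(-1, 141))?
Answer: -12134311401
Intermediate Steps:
U = 162 (U = Add(303, -141) = 162)
Function('s')(G, a) = Add(-1296, Mul(-8, a)) (Function('s')(G, a) = Mul(-8, Add(a, 162)) = Mul(-8, Add(162, a)) = Add(-1296, Mul(-8, a)))
v = -75402 (v = Mul(-1, Add(-354, 75756)) = Mul(-1, 75402) = -75402)
Mul(Add(-50295, Function('s')(306, 486)), Add(v, 294121)) = Mul(Add(-50295, Add(-1296, Mul(-8, 486))), Add(-75402, 294121)) = Mul(Add(-50295, Add(-1296, -3888)), 218719) = Mul(Add(-50295, -5184), 218719) = Mul(-55479, 218719) = -12134311401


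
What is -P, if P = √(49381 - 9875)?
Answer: -√39506 ≈ -198.76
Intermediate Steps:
P = √39506 ≈ 198.76
-P = -√39506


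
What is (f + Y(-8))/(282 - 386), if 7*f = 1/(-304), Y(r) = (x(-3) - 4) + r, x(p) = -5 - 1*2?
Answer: 40433/221312 ≈ 0.18270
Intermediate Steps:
x(p) = -7 (x(p) = -5 - 2 = -7)
Y(r) = -11 + r (Y(r) = (-7 - 4) + r = -11 + r)
f = -1/2128 (f = (⅐)/(-304) = (⅐)*(-1/304) = -1/2128 ≈ -0.00046992)
(f + Y(-8))/(282 - 386) = (-1/2128 + (-11 - 8))/(282 - 386) = (-1/2128 - 19)/(-104) = -40433/2128*(-1/104) = 40433/221312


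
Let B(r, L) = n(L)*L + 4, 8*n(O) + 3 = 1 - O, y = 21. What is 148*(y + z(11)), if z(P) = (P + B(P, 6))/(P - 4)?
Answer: 23088/7 ≈ 3298.3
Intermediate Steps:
n(O) = -¼ - O/8 (n(O) = -3/8 + (1 - O)/8 = -3/8 + (⅛ - O/8) = -¼ - O/8)
B(r, L) = 4 + L*(-¼ - L/8) (B(r, L) = (-¼ - L/8)*L + 4 = L*(-¼ - L/8) + 4 = 4 + L*(-¼ - L/8))
z(P) = (-2 + P)/(-4 + P) (z(P) = (P + (4 - ⅛*6*(2 + 6)))/(P - 4) = (P + (4 - ⅛*6*8))/(-4 + P) = (P + (4 - 6))/(-4 + P) = (P - 2)/(-4 + P) = (-2 + P)/(-4 + P))
148*(y + z(11)) = 148*(21 + (-2 + 11)/(-4 + 11)) = 148*(21 + 9/7) = 148*(156/7) = 23088/7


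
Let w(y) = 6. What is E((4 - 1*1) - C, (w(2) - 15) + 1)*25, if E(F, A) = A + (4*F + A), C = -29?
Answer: 2800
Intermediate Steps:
E(F, A) = 2*A + 4*F (E(F, A) = A + (A + 4*F) = 2*A + 4*F)
E((4 - 1*1) - C, (w(2) - 15) + 1)*25 = (2*((6 - 15) + 1) + 4*((4 - 1*1) - 1*(-29)))*25 = (2*(-9 + 1) + 4*((4 - 1) + 29))*25 = (2*(-8) + 4*(3 + 29))*25 = (-16 + 4*32)*25 = (-16 + 128)*25 = 112*25 = 2800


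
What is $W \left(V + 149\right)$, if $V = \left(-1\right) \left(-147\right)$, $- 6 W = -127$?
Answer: $\frac{18796}{3} \approx 6265.3$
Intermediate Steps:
$W = \frac{127}{6}$ ($W = \left(- \frac{1}{6}\right) \left(-127\right) = \frac{127}{6} \approx 21.167$)
$V = 147$
$W \left(V + 149\right) = \frac{127 \left(147 + 149\right)}{6} = \frac{127}{6} \cdot 296 = \frac{18796}{3}$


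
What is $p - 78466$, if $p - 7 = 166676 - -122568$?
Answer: $210785$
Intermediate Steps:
$p = 289251$ ($p = 7 + \left(166676 - -122568\right) = 7 + \left(166676 + 122568\right) = 7 + 289244 = 289251$)
$p - 78466 = 289251 - 78466 = 210785$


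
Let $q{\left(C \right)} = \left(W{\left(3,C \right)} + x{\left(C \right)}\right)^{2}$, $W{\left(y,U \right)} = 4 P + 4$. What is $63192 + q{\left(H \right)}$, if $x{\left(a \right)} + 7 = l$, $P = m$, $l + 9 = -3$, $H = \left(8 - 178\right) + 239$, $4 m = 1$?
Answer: $63388$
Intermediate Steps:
$m = \frac{1}{4}$ ($m = \frac{1}{4} \cdot 1 = \frac{1}{4} \approx 0.25$)
$H = 69$ ($H = -170 + 239 = 69$)
$l = -12$ ($l = -9 - 3 = -12$)
$P = \frac{1}{4} \approx 0.25$
$x{\left(a \right)} = -19$ ($x{\left(a \right)} = -7 - 12 = -19$)
$W{\left(y,U \right)} = 5$ ($W{\left(y,U \right)} = 4 \cdot \frac{1}{4} + 4 = 1 + 4 = 5$)
$q{\left(C \right)} = 196$ ($q{\left(C \right)} = \left(5 - 19\right)^{2} = \left(-14\right)^{2} = 196$)
$63192 + q{\left(H \right)} = 63192 + 196 = 63388$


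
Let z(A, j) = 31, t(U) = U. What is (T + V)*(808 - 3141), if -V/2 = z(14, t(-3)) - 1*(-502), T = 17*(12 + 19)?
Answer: 1257487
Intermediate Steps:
T = 527 (T = 17*31 = 527)
V = -1066 (V = -2*(31 - 1*(-502)) = -2*(31 + 502) = -2*533 = -1066)
(T + V)*(808 - 3141) = (527 - 1066)*(808 - 3141) = -539*(-2333) = 1257487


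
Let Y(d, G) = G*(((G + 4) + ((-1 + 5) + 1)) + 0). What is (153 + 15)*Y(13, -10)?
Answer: 1680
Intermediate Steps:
Y(d, G) = G*(9 + G) (Y(d, G) = G*(((4 + G) + (4 + 1)) + 0) = G*(((4 + G) + 5) + 0) = G*((9 + G) + 0) = G*(9 + G))
(153 + 15)*Y(13, -10) = (153 + 15)*(-10*(9 - 10)) = 168*(-10*(-1)) = 168*10 = 1680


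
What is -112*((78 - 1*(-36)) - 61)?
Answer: -5936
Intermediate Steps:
-112*((78 - 1*(-36)) - 61) = -112*((78 + 36) - 61) = -112*(114 - 61) = -112*53 = -5936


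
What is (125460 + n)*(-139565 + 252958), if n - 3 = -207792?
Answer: -9335532297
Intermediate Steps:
n = -207789 (n = 3 - 207792 = -207789)
(125460 + n)*(-139565 + 252958) = (125460 - 207789)*(-139565 + 252958) = -82329*113393 = -9335532297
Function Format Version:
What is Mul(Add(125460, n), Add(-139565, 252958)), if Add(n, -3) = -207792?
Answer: -9335532297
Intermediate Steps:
n = -207789 (n = Add(3, -207792) = -207789)
Mul(Add(125460, n), Add(-139565, 252958)) = Mul(Add(125460, -207789), Add(-139565, 252958)) = Mul(-82329, 113393) = -9335532297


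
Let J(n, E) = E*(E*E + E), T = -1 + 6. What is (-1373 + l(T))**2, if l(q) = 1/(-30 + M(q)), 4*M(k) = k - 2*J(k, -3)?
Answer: 11765957841/6241 ≈ 1.8853e+6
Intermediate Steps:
T = 5
J(n, E) = E*(E + E**2) (J(n, E) = E*(E**2 + E) = E*(E + E**2))
M(k) = 9 + k/4 (M(k) = (k - 2*(-3)**2*(1 - 3))/4 = (k - 18*(-2))/4 = (k - 2*(-18))/4 = (k + 36)/4 = (36 + k)/4 = 9 + k/4)
l(q) = 1/(-21 + q/4) (l(q) = 1/(-30 + (9 + q/4)) = 1/(-21 + q/4))
(-1373 + l(T))**2 = (-1373 + 4/(-84 + 5))**2 = (-1373 + 4/(-79))**2 = (-1373 + 4*(-1/79))**2 = (-1373 - 4/79)**2 = (-108471/79)**2 = 11765957841/6241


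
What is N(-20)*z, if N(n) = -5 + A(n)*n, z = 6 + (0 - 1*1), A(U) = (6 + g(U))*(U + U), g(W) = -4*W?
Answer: 343975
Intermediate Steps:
A(U) = 2*U*(6 - 4*U) (A(U) = (6 - 4*U)*(U + U) = (6 - 4*U)*(2*U) = 2*U*(6 - 4*U))
z = 5 (z = 6 + (0 - 1) = 6 - 1 = 5)
N(n) = -5 + 4*n²*(3 - 2*n) (N(n) = -5 + (4*n*(3 - 2*n))*n = -5 + 4*n²*(3 - 2*n))
N(-20)*z = (-5 + (-20)²*(12 - 8*(-20)))*5 = (-5 + 400*(12 + 160))*5 = (-5 + 400*172)*5 = (-5 + 68800)*5 = 68795*5 = 343975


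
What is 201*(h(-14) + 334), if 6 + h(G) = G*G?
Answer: 105324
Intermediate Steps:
h(G) = -6 + G**2 (h(G) = -6 + G*G = -6 + G**2)
201*(h(-14) + 334) = 201*((-6 + (-14)**2) + 334) = 201*((-6 + 196) + 334) = 201*(190 + 334) = 201*524 = 105324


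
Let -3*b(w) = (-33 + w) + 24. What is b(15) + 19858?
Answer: 19856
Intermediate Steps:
b(w) = 3 - w/3 (b(w) = -((-33 + w) + 24)/3 = -(-9 + w)/3 = 3 - w/3)
b(15) + 19858 = (3 - ⅓*15) + 19858 = (3 - 5) + 19858 = -2 + 19858 = 19856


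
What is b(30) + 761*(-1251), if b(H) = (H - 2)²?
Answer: -951227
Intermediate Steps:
b(H) = (-2 + H)²
b(30) + 761*(-1251) = (-2 + 30)² + 761*(-1251) = 28² - 952011 = 784 - 952011 = -951227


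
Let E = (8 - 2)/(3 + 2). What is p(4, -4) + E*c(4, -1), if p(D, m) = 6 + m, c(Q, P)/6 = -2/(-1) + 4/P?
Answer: -62/5 ≈ -12.400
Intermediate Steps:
c(Q, P) = 12 + 24/P (c(Q, P) = 6*(-2/(-1) + 4/P) = 6*(-2*(-1) + 4/P) = 6*(2 + 4/P) = 12 + 24/P)
E = 6/5 ≈ 1.2000
p(4, -4) + E*c(4, -1) = (6 - 4) + 6*(12 + 24/(-1))/5 = 2 + 6*(12 + 24*(-1))/5 = 2 + 6*(12 - 24)/5 = 2 + (6/5)*(-12) = 2 - 72/5 = -62/5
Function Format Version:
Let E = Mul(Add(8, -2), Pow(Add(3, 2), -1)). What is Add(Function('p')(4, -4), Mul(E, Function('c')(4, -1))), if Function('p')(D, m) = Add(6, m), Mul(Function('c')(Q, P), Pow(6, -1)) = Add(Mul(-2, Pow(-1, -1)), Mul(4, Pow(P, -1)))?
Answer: Rational(-62, 5) ≈ -12.400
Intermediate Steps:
Function('c')(Q, P) = Add(12, Mul(24, Pow(P, -1))) (Function('c')(Q, P) = Mul(6, Add(Mul(-2, Pow(-1, -1)), Mul(4, Pow(P, -1)))) = Mul(6, Add(Mul(-2, -1), Mul(4, Pow(P, -1)))) = Mul(6, Add(2, Mul(4, Pow(P, -1)))) = Add(12, Mul(24, Pow(P, -1))))
E = Rational(6, 5) (E = Mul(6, Pow(5, -1)) = Mul(6, Rational(1, 5)) = Rational(6, 5) ≈ 1.2000)
Add(Function('p')(4, -4), Mul(E, Function('c')(4, -1))) = Add(Add(6, -4), Mul(Rational(6, 5), Add(12, Mul(24, Pow(-1, -1))))) = Add(2, Mul(Rational(6, 5), Add(12, Mul(24, -1)))) = Add(2, Mul(Rational(6, 5), Add(12, -24))) = Add(2, Mul(Rational(6, 5), -12)) = Add(2, Rational(-72, 5)) = Rational(-62, 5)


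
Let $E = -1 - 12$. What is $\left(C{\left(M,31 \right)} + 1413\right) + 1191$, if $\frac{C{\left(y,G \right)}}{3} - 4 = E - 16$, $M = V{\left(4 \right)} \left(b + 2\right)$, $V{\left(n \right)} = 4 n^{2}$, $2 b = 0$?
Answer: $2529$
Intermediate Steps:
$b = 0$ ($b = \frac{1}{2} \cdot 0 = 0$)
$E = -13$ ($E = -1 - 12 = -13$)
$M = 128$ ($M = 4 \cdot 4^{2} \left(0 + 2\right) = 4 \cdot 16 \cdot 2 = 64 \cdot 2 = 128$)
$C{\left(y,G \right)} = -75$ ($C{\left(y,G \right)} = 12 + 3 \left(-13 - 16\right) = 12 + 3 \left(-29\right) = 12 - 87 = -75$)
$\left(C{\left(M,31 \right)} + 1413\right) + 1191 = \left(-75 + 1413\right) + 1191 = 1338 + 1191 = 2529$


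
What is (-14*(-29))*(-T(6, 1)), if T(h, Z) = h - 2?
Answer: -1624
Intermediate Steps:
T(h, Z) = -2 + h
(-14*(-29))*(-T(6, 1)) = (-14*(-29))*(-(-2 + 6)) = 406*(-1*4) = 406*(-4) = -1624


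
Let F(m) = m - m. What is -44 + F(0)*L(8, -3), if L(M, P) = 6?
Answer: -44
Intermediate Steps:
F(m) = 0
-44 + F(0)*L(8, -3) = -44 + 0*6 = -44 + 0 = -44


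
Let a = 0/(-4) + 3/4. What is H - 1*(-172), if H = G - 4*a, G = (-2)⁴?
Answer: 185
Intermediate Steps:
a = ¾ (a = 0*(-¼) + 3*(¼) = 0 + ¾ = ¾ ≈ 0.75000)
G = 16
H = 13 (H = 16 - 4*¾ = 16 - 3 = 13)
H - 1*(-172) = 13 - 1*(-172) = 13 + 172 = 185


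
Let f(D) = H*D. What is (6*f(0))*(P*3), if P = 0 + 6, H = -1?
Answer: 0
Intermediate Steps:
f(D) = -D
P = 6
(6*f(0))*(P*3) = (6*(-1*0))*(6*3) = (6*0)*18 = 0*18 = 0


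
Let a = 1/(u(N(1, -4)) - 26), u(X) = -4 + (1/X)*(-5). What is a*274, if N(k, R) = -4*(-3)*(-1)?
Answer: -3288/355 ≈ -9.2620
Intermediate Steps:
N(k, R) = -12 (N(k, R) = 12*(-1) = -12)
u(X) = -4 - 5/X
a = -12/355 (a = 1/((-4 - 5/(-12)) - 26) = 1/((-4 - 5*(-1/12)) - 26) = 1/((-4 + 5/12) - 26) = 1/(-43/12 - 26) = 1/(-355/12) = -12/355 ≈ -0.033803)
a*274 = -12/355*274 = -3288/355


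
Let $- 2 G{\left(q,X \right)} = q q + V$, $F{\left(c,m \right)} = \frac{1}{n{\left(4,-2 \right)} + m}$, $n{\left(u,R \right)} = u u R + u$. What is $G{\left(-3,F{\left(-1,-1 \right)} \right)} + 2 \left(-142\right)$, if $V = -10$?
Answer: $- \frac{567}{2} \approx -283.5$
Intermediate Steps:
$n{\left(u,R \right)} = u + R u^{2}$ ($n{\left(u,R \right)} = u^{2} R + u = R u^{2} + u = u + R u^{2}$)
$F{\left(c,m \right)} = \frac{1}{-28 + m}$ ($F{\left(c,m \right)} = \frac{1}{4 \left(1 - 8\right) + m} = \frac{1}{4 \left(-7\right) + m} = \frac{1}{-28 + m}$)
$G{\left(q,X \right)} = 5 - \frac{q^{2}}{2}$ ($G{\left(q,X \right)} = - \frac{q q - 10}{2} = - \frac{q^{2} - 10}{2} = - \frac{-10 + q^{2}}{2} = 5 - \frac{q^{2}}{2}$)
$G{\left(-3,F{\left(-1,-1 \right)} \right)} + 2 \left(-142\right) = \left(5 - \frac{\left(-3\right)^{2}}{2}\right) + 2 \left(-142\right) = \left(5 - \frac{9}{2}\right) - 284 = \frac{1}{2} - 284 = - \frac{567}{2}$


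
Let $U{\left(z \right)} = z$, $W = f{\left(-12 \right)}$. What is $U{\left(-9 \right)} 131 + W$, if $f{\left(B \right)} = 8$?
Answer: $-1171$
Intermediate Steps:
$W = 8$
$U{\left(-9 \right)} 131 + W = \left(-9\right) 131 + 8 = -1179 + 8 = -1171$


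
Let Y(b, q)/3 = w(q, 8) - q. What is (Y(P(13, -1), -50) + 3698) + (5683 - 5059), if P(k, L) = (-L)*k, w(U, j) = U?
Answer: 4322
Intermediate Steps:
P(k, L) = -L*k
Y(b, q) = 0 (Y(b, q) = 3*(q - q) = 3*0 = 0)
(Y(P(13, -1), -50) + 3698) + (5683 - 5059) = (0 + 3698) + (5683 - 5059) = 3698 + 624 = 4322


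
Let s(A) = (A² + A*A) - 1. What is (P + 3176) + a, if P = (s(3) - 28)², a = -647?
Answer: 2650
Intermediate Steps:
s(A) = -1 + 2*A² (s(A) = (A² + A²) - 1 = 2*A² - 1 = -1 + 2*A²)
P = 121 (P = ((-1 + 2*3²) - 28)² = ((-1 + 2*9) - 28)² = ((-1 + 18) - 28)² = (17 - 28)² = (-11)² = 121)
(P + 3176) + a = (121 + 3176) - 647 = 3297 - 647 = 2650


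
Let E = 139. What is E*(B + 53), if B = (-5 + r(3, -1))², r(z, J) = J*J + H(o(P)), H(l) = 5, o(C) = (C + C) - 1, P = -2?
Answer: 7506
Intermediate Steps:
o(C) = -1 + 2*C (o(C) = 2*C - 1 = -1 + 2*C)
r(z, J) = 5 + J² (r(z, J) = J*J + 5 = J² + 5 = 5 + J²)
B = 1 (B = (-5 + (5 + (-1)²))² = (-5 + (5 + 1))² = (-5 + 6)² = 1² = 1)
E*(B + 53) = 139*(1 + 53) = 139*54 = 7506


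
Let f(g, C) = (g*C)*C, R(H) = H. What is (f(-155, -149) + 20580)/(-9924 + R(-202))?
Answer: 56075/166 ≈ 337.80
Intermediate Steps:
f(g, C) = g*C² (f(g, C) = (C*g)*C = g*C²)
(f(-155, -149) + 20580)/(-9924 + R(-202)) = (-155*(-149)² + 20580)/(-9924 - 202) = (-155*22201 + 20580)/(-10126) = (-3441155 + 20580)*(-1/10126) = -3420575*(-1/10126) = 56075/166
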